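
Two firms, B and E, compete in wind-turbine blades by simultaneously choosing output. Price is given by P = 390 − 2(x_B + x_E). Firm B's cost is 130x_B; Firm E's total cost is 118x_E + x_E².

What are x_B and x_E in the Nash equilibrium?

50.8, 28.4

Firm B's profit: π = x_B(390 − 2(x_B + x_E)) − 130x_B.
∂π/∂x_B = 260 − 4x_B − 2x_E = 0, so x_B = 65 − 0.5x_E.
For E: ∂π/∂x_E = 272 − 6x_E − 2x_B = 0 ⇒ x_E = 136/3 − (1/3)x_B.
Solving the two reaction functions simultaneously: (1 − (−0.5)(−1/3))x_B = 65 − 0.5·(136/3), so (5/6)x_B = 127/3 and x_B = 50.8.
Then x_E = 136/3 − (1/3)·50.8 = 28.4.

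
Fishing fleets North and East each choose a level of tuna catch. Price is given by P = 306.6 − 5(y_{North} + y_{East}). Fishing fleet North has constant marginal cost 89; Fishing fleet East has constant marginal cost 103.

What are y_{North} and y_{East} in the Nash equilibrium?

15.44, 12.64

Fishing fleet North's profit: π = y_{North}(306.6 − 5(y_{North} + y_{East})) − 89y_{North}.
∂π/∂y_{North} = 217.6 − 10y_{North} − 5y_{East} = 0, so y_{North} = 21.76 − 0.5y_{East}.
By the same steps for East: y_{East} = 20.36 − 0.5y_{North}.
Plugging y_{East} into North's best response: y_{North} = 21.76 − 0.5(20.36 − 0.5y_{North}) ⇒ 0.75y_{North} = 11.58, so y_{North} = 15.44.
Then y_{East} = 20.36 − 0.5·15.44 = 12.64.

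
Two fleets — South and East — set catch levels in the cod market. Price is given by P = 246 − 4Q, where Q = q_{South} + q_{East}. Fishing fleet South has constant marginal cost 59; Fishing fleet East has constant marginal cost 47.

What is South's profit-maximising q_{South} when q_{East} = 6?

Fishing fleet South's profit: π = q_{South}(246 − 4(q_{South} + q_{East})) − 59q_{South}.
∂π/∂q_{South} = 187 − 8q_{South} − 4q_{East} = 0, so q_{South} = 23.375 − 0.5q_{East}.
At q_{East} = 6: q_{South} = 23.375 − 0.5·6 = 20.375.

20.375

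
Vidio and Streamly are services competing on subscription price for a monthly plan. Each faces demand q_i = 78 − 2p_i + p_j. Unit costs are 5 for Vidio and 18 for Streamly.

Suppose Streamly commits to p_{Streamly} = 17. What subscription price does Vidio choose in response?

Vidio's profit: π = (p_{Vidio} − 5)(78 − 2p_{Vidio} + p_{Streamly}).
∂π/∂p_{Vidio} = 88 − 4p_{Vidio} + p_{Streamly} = 0 ⇒ p_{Vidio} = 22 + 0.25p_{Streamly}.
At p_{Streamly} = 17: p_{Vidio} = 22 + 0.25·17 = 26.25.

26.25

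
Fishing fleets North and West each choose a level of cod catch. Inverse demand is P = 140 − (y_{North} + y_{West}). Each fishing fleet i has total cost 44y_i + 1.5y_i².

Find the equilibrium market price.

108

Fishing fleet North's profit: π = y_{North}(140 − (y_{North} + y_{West})) − 44y_{North} − 1.5y_{North}².
∂π/∂y_{North} = 96 − 5y_{North} − y_{West} = 0, so y_{North} = 19.2 − 0.2y_{West}.
Setting y_{North} = y_{West} in the reaction function: y_{North} = 19.2 − 0.2y_{North}, so y_{North} = 19.2 / 1.2 = 16.
Equilibrium price: P = 140 − 32 = 108.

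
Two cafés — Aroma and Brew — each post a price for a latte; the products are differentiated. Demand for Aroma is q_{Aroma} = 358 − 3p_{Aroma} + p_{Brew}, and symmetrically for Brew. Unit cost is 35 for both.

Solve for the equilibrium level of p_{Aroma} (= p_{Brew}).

Aroma's profit: π = (p_{Aroma} − 35)(358 − 3p_{Aroma} + p_{Brew}).
∂π/∂p_{Aroma} = 463 − 6p_{Aroma} + p_{Brew} = 0 ⇒ p_{Aroma} = 463/6 + (1/6)p_{Brew}.
By symmetry p_{Brew} = p_{Aroma}; substituting into the reaction function, (5/6)p_{Aroma} = 463/6 and p_{Aroma} = 92.6.

92.6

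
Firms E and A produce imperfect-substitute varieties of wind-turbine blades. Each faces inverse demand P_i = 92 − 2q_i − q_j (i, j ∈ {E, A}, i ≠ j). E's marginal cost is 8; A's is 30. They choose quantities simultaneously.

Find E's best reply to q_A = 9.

Firm E's profit: π = q_E(92 − 2q_E − q_A) − 8q_E.
∂π/∂q_E = 84 − 4q_E − q_A = 0 ⇒ q_E = 21 − 0.25q_A.
At q_A = 9: q_E = 21 − 0.25·9 = 18.75.

18.75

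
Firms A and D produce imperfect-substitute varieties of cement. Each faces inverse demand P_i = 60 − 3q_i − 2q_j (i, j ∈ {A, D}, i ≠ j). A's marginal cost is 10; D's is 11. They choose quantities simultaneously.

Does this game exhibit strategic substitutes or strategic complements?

strategic substitutes

Firm A's profit: π = q_A(60 − 3q_A − 2q_D) − 10q_A.
∂π/∂q_A = 50 − 6q_A − 2q_D = 0 ⇒ q_A = 25/3 − (1/3)q_D.
The best-response slope dq_A/dq_D = −1/3 < 0: the reaction function is downward-sloping, so the choices are strategic substitutes.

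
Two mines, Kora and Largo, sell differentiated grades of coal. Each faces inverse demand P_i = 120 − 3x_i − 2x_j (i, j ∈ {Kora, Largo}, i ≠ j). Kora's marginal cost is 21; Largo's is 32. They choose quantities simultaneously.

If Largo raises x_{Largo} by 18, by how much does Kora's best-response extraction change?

-6

Mine Kora's profit: π = x_{Kora}(120 − 3x_{Kora} − 2x_{Largo}) − 21x_{Kora}.
∂π/∂x_{Kora} = 99 − 6x_{Kora} − 2x_{Largo} = 0 ⇒ x_{Kora} = 16.5 − (1/3)x_{Largo}.
The reaction-function slope is −1/3, so an 18-unit rise in x_{Largo} moves x_{Kora} by −1/3 × 18 = −6. Kora's best response falls — the actions are strategic substitutes.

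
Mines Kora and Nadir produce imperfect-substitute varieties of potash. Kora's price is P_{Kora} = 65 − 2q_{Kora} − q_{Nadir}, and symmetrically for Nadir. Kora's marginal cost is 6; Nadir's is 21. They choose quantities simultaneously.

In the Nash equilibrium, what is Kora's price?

Mine Kora's profit: π = q_{Kora}(65 − 2q_{Kora} − q_{Nadir}) − 6q_{Kora}.
∂π/∂q_{Kora} = 59 − 4q_{Kora} − q_{Nadir} = 0 ⇒ q_{Kora} = 14.75 − 0.25q_{Nadir}.
Similarly q_{Nadir} = 11 − 0.25q_{Kora}.
Plugging q_{Nadir} into Kora's best response: q_{Kora} = 14.75 − 0.25(11 − 0.25q_{Kora}) ⇒ 0.9375q_{Kora} = 12, so q_{Kora} = 12.8.
Then q_{Nadir} = 11 − 0.25·12.8 = 7.8.
P_{Kora} = 65 − 2·12.8 − 7.8 = 31.6.

31.6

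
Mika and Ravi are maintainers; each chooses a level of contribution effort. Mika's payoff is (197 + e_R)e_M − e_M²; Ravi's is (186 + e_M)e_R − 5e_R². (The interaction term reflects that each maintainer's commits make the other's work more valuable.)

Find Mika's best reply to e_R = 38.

117.5

Expanding Mika's payoff: 197e_M + e_Re_M − e_M².
∂π/∂e_M = 197 + e_R − 2e_M = 0, so e_M = 98.5 + 0.5e_R.
At e_R = 38: e_M = 98.5 + 0.5·38 = 117.5.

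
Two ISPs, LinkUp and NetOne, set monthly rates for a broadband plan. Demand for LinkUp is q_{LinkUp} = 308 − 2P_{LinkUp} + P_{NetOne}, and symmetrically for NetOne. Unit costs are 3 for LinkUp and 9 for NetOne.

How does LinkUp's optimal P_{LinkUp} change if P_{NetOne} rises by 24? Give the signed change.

LinkUp's profit: π = (P_{LinkUp} − 3)(308 − 2P_{LinkUp} + P_{NetOne}).
∂π/∂P_{LinkUp} = 314 − 4P_{LinkUp} + P_{NetOne} = 0 ⇒ P_{LinkUp} = 78.5 + 0.25P_{NetOne}.
The reaction-function slope is 0.25, so a 24-unit rise in P_{NetOne} moves P_{LinkUp} by 0.25 × 24 = 6. LinkUp's best response rises — the actions are strategic complements.

6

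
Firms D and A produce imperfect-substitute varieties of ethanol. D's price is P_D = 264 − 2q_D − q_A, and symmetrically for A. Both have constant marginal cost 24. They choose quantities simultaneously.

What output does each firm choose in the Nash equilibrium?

Firm D's profit: π = q_D(264 − 2q_D − q_A) − 24q_D.
∂π/∂q_D = 240 − 4q_D − q_A = 0 ⇒ q_D = 60 − 0.25q_A.
Setting q_D = q_A in the reaction function: q_D = 60 − 0.25q_D, so q_D = 60 / 1.25 = 48.

48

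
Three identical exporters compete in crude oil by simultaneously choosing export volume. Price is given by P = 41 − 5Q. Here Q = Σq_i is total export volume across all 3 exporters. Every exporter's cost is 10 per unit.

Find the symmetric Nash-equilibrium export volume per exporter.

1.55

A representative exporter's profit is π_i = q_i(41 − 5Q) − 10q_i, with Q = q_i + Σ_{j≠i} q_j.
First-order condition: 31 − 10q_i − 5Σ_{j≠i} q_j = 0.
With identical exporters, set every q_j = q: then 31 − 10q − 10q = 0, i.e. q = 31/20 = 1.55.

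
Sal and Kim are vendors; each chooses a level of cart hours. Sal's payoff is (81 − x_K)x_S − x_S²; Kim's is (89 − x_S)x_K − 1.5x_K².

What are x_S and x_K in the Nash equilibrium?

30.8, 19.4

Expanding Sal's payoff: 81x_S − x_Kx_S − x_S².
∂π/∂x_S = 81 − x_K − 2x_S = 0, so x_S = 40.5 − 0.5x_K.
Likewise for Kim: x_K = 89/3 − (1/3)x_S.
Plugging x_K into Sal's best response: x_S = 40.5 − 0.5(89/3 − (1/3)x_S) ⇒ (5/6)x_S = 77/3, so x_S = 30.8.
Then x_K = 89/3 − (1/3)·30.8 = 19.4.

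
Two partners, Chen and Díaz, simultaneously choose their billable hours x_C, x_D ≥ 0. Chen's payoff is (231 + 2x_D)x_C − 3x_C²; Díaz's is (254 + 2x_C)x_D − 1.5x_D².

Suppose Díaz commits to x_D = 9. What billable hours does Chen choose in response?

41.5

Expanding Chen's payoff: 231x_C + 2x_Dx_C − 3x_C².
∂π/∂x_C = 231 + 2x_D − 6x_C = 0, so x_C = 38.5 + (1/3)x_D.
At x_D = 9: x_C = 38.5 + (1/3)·9 = 41.5.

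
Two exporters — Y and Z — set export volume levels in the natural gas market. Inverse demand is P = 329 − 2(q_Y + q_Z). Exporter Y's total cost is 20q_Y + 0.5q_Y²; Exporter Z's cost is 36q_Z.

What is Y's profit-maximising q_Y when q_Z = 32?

Exporter Y's profit: π = q_Y(329 − 2(q_Y + q_Z)) − 20q_Y − 0.5q_Y².
∂π/∂q_Y = 309 − 5q_Y − 2q_Z = 0, so q_Y = 61.8 − 0.4q_Z.
At q_Z = 32: q_Y = 61.8 − 0.4·32 = 49.

49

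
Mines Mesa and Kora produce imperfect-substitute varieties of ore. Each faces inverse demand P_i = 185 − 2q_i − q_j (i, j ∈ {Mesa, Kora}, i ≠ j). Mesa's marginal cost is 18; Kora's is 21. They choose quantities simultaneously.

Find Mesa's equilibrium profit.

2257.92

Mine Mesa's profit: π = q_{Mesa}(185 − 2q_{Mesa} − q_{Kora}) − 18q_{Mesa}.
∂π/∂q_{Mesa} = 167 − 4q_{Mesa} − q_{Kora} = 0 ⇒ q_{Mesa} = 41.75 − 0.25q_{Kora}.
Similarly q_{Kora} = 41 − 0.25q_{Mesa}.
Substituting the second reaction function into the first: q_{Mesa} = 41.75 − 0.25(41 − 0.25q_{Mesa}), which gives 0.9375q_{Mesa} = 31.5 ⇒ q_{Mesa} = 33.6.
Then q_{Kora} = 41 − 0.25·33.6 = 32.6.
P_{Mesa} = 185 − 2·33.6 − 32.6 = 85.2.
Profit = (85.2 − 18)·33.6 = 2257.92.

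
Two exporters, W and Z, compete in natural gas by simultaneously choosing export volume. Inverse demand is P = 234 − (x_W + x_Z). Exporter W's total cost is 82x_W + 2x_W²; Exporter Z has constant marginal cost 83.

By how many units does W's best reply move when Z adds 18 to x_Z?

-3

Exporter W's profit: π = x_W(234 − (x_W + x_Z)) − 82x_W − 2x_W².
∂π/∂x_W = 152 − 6x_W − x_Z = 0, so x_W = 76/3 − (1/6)x_Z.
The reaction-function slope is −1/6, so an 18-unit rise in x_Z moves x_W by −1/6 × 18 = −3. W's best response falls — the actions are strategic substitutes.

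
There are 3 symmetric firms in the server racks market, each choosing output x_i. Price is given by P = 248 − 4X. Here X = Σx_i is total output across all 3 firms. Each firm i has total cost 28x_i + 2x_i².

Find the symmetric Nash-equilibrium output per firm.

A representative firm's profit is π_i = x_i(248 − 4X) − 28x_i − 2x_i², with X = x_i + Σ_{j≠i} x_j.
First-order condition: 220 − 12x_i − 4Σ_{j≠i} x_j = 0.
Imposing symmetry (x_j = x for all j) turns Σ_{j≠i} x_j into 2x, so 220 = 20x and x = 11.

11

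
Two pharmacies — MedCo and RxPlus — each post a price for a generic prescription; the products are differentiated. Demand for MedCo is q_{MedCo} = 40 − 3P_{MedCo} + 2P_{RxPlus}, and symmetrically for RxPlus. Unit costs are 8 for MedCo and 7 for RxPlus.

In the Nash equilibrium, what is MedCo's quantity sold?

23.4375

MedCo's profit: π = (P_{MedCo} − 8)(40 − 3P_{MedCo} + 2P_{RxPlus}).
∂π/∂P_{MedCo} = 64 − 6P_{MedCo} + 2P_{RxPlus} = 0 ⇒ P_{MedCo} = 32/3 + (1/3)P_{RxPlus}.
Similarly P_{RxPlus} = 61/6 + (1/3)P_{MedCo}.
Plugging P_{RxPlus} into MedCo's best response: P_{MedCo} = 32/3 + (1/3)(61/6 + (1/3)P_{MedCo}) ⇒ (8/9)P_{MedCo} = 253/18, so P_{MedCo} = 15.8125.
Then P_{RxPlus} = 61/6 + (1/3)·15.8125 = 15.4375.
q_{MedCo} = 40 − 3·15.8125 + 2·15.4375 = 23.4375.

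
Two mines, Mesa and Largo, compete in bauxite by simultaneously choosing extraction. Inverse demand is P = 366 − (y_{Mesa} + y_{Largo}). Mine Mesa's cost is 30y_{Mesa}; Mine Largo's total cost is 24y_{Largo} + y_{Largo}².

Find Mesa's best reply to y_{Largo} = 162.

Mine Mesa's profit: π = y_{Mesa}(366 − (y_{Mesa} + y_{Largo})) − 30y_{Mesa}.
∂π/∂y_{Mesa} = 336 − 2y_{Mesa} − y_{Largo} = 0, so y_{Mesa} = 168 − 0.5y_{Largo}.
At y_{Largo} = 162: y_{Mesa} = 168 − 0.5·162 = 87.

87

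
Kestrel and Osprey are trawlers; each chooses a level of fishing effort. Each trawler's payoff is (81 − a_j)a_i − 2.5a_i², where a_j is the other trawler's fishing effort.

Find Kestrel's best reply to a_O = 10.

14.2

Kestrel's payoff is (81 − a_O)a_K − 2.5a_K².
∂π/∂a_K = 81 − a_O − 5a_K = 0, so a_K = 16.2 − 0.2a_O.
At a_O = 10: a_K = 16.2 − 0.2·10 = 14.2.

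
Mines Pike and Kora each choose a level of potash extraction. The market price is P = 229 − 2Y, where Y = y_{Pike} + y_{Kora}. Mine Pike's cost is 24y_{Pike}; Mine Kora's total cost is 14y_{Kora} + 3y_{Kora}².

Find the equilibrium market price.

114

Mine Pike's profit: π = y_{Pike}(229 − 2(y_{Pike} + y_{Kora})) − 24y_{Pike}.
∂π/∂y_{Pike} = 205 − 4y_{Pike} − 2y_{Kora} = 0, so y_{Pike} = 51.25 − 0.5y_{Kora}.
For Kora: ∂π/∂y_{Kora} = 215 − 10y_{Kora} − 2y_{Pike} = 0 ⇒ y_{Kora} = 21.5 − 0.2y_{Pike}.
Solving the two reaction functions simultaneously: (1 − (−0.5)(−0.2))y_{Pike} = 51.25 − 0.5·21.5, so 0.9y_{Pike} = 40.5 and y_{Pike} = 45.
Then y_{Kora} = 21.5 − 0.2·45 = 12.5.
Equilibrium price: P = 229 − 2·57.5 = 114.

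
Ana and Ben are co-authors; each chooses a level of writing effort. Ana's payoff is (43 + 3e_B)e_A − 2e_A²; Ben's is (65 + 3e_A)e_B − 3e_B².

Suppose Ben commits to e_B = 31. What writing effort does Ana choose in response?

Expanding Ana's payoff: 43e_A + 3e_Be_A − 2e_A².
∂π/∂e_A = 43 + 3e_B − 4e_A = 0, so e_A = 10.75 + 0.75e_B.
At e_B = 31: e_A = 10.75 + 0.75·31 = 34.

34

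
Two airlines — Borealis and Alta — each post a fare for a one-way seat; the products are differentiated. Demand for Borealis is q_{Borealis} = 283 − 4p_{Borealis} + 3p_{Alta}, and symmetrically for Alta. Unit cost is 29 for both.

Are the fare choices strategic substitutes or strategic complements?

Borealis's profit: π = (p_{Borealis} − 29)(283 − 4p_{Borealis} + 3p_{Alta}).
∂π/∂p_{Borealis} = 399 − 8p_{Borealis} + 3p_{Alta} = 0 ⇒ p_{Borealis} = 49.875 + 0.375p_{Alta}.
The best-response slope dp_{Borealis}/dp_{Alta} = 0.375 > 0: the reaction function is upward-sloping, so the choices are strategic complements.

strategic complements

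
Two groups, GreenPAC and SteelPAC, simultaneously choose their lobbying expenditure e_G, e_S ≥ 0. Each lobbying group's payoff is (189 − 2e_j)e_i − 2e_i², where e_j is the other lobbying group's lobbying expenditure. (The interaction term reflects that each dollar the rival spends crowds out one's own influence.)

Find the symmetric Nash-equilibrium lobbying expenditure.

GreenPAC's payoff is (189 − 2e_S)e_G − 2e_G².
∂π/∂e_G = 189 − 2e_S − 4e_G = 0, so e_G = 47.25 − 0.5e_S.
The game is symmetric, so in equilibrium e_S = e_G: the reaction function gives 1.5e_G = 47.25, hence e_G = 31.5.

31.5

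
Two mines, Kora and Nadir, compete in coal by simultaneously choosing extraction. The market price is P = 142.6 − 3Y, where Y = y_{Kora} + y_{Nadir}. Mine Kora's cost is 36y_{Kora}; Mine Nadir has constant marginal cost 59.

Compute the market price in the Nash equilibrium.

79.2

Mine Kora's profit: π = y_{Kora}(142.6 − 3(y_{Kora} + y_{Nadir})) − 36y_{Kora}.
∂π/∂y_{Kora} = 106.6 − 6y_{Kora} − 3y_{Nadir} = 0, so y_{Kora} = 533/30 − 0.5y_{Nadir}.
By the same steps for Nadir: y_{Nadir} = 209/15 − 0.5y_{Kora}.
Substituting the second reaction function into the first: y_{Kora} = 533/30 − 0.5(209/15 − 0.5y_{Kora}), which gives 0.75y_{Kora} = 10.8 ⇒ y_{Kora} = 14.4.
Then y_{Nadir} = 209/15 − 0.5·14.4 = 101/15.
Equilibrium price: P = 142.6 − 3·(317/15) = 79.2.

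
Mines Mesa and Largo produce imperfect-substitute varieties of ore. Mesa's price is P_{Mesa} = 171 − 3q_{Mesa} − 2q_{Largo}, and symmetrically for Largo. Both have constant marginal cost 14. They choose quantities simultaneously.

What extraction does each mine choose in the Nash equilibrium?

Mine Mesa's profit: π = q_{Mesa}(171 − 3q_{Mesa} − 2q_{Largo}) − 14q_{Mesa}.
∂π/∂q_{Mesa} = 157 − 6q_{Mesa} − 2q_{Largo} = 0 ⇒ q_{Mesa} = 157/6 − (1/3)q_{Largo}.
The game is symmetric, so in equilibrium q_{Largo} = q_{Mesa}: the reaction function gives (4/3)q_{Mesa} = 157/6, hence q_{Mesa} = 19.625.

19.625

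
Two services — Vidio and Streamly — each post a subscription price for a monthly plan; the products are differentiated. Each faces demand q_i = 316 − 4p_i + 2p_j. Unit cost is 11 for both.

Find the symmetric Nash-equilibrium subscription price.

Vidio's profit: π = (p_{Vidio} − 11)(316 − 4p_{Vidio} + 2p_{Streamly}).
∂π/∂p_{Vidio} = 360 − 8p_{Vidio} + 2p_{Streamly} = 0 ⇒ p_{Vidio} = 45 + 0.25p_{Streamly}.
Setting p_{Vidio} = p_{Streamly} in the reaction function: p_{Vidio} = 45 + 0.25p_{Vidio}, so p_{Vidio} = 45 / 0.75 = 60.

60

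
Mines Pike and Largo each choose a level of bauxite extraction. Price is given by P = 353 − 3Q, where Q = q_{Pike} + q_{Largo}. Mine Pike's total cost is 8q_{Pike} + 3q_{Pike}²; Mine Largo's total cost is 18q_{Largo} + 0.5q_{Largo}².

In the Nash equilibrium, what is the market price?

Mine Pike's profit: π = q_{Pike}(353 − 3(q_{Pike} + q_{Largo})) − 8q_{Pike} − 3q_{Pike}².
∂π/∂q_{Pike} = 345 − 12q_{Pike} − 3q_{Largo} = 0, so q_{Pike} = 28.75 − 0.25q_{Largo}.
For Largo: ∂π/∂q_{Largo} = 335 − 7q_{Largo} − 3q_{Pike} = 0 ⇒ q_{Largo} = 335/7 − (3/7)q_{Pike}.
Substituting the second reaction function into the first: q_{Pike} = 28.75 − 0.25(335/7 − (3/7)q_{Pike}), which gives (25/28)q_{Pike} = 235/14 ⇒ q_{Pike} = 18.8.
Then q_{Largo} = 335/7 − (3/7)·18.8 = 39.8.
Equilibrium price: P = 353 − 3·58.6 = 177.2.

177.2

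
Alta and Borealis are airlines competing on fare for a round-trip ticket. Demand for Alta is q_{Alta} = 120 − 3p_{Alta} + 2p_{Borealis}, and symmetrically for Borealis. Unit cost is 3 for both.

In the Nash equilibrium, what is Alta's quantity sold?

87.75

Alta's profit: π = (p_{Alta} − 3)(120 − 3p_{Alta} + 2p_{Borealis}).
∂π/∂p_{Alta} = 129 − 6p_{Alta} + 2p_{Borealis} = 0 ⇒ p_{Alta} = 21.5 + (1/3)p_{Borealis}.
The game is symmetric, so in equilibrium p_{Borealis} = p_{Alta}: the reaction function gives (2/3)p_{Alta} = 21.5, hence p_{Alta} = 32.25.
q_{Alta} = 120 − 3·32.25 + 2·32.25 = 87.75.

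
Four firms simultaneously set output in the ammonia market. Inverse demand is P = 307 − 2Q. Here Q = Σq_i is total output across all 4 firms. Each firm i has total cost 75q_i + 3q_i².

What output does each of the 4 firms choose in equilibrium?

A representative firm's profit is π_i = q_i(307 − 2Q) − 75q_i − 3q_i², with Q = q_i + Σ_{j≠i} q_j.
First-order condition: 232 − 10q_i − 2Σ_{j≠i} q_j = 0.
In a symmetric equilibrium every firm chooses the same q, so Σ_{j≠i} q_j = 3q. The condition becomes 232 − 16q = 0, giving q = 232/16 = 14.5.

14.5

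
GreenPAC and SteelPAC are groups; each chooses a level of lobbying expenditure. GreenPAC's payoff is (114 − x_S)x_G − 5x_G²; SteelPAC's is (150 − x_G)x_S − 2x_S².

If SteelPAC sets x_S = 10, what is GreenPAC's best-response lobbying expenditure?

10.4

Expanding GreenPAC's payoff: 114x_G − x_Sx_G − 5x_G².
∂π/∂x_G = 114 − x_S − 10x_G = 0, so x_G = 11.4 − 0.1x_S.
At x_S = 10: x_G = 11.4 − 0.1·10 = 10.4.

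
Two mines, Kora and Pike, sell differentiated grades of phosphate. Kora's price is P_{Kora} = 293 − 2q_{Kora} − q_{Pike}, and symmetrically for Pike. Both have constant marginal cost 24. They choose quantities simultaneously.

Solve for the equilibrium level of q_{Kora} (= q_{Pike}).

53.8

Mine Kora's profit: π = q_{Kora}(293 − 2q_{Kora} − q_{Pike}) − 24q_{Kora}.
∂π/∂q_{Kora} = 269 − 4q_{Kora} − q_{Pike} = 0 ⇒ q_{Kora} = 67.25 − 0.25q_{Pike}.
Setting q_{Kora} = q_{Pike} in the reaction function: q_{Kora} = 67.25 − 0.25q_{Kora}, so q_{Kora} = 67.25 / 1.25 = 53.8.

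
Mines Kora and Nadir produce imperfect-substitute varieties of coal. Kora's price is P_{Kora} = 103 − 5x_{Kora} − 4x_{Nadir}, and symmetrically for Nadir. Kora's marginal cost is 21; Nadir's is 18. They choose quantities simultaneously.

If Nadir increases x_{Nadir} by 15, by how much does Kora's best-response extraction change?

Mine Kora's profit: π = x_{Kora}(103 − 5x_{Kora} − 4x_{Nadir}) − 21x_{Kora}.
∂π/∂x_{Kora} = 82 − 10x_{Kora} − 4x_{Nadir} = 0 ⇒ x_{Kora} = 8.2 − 0.4x_{Nadir}.
The reaction-function slope is −0.4, so a 15-unit rise in x_{Nadir} moves x_{Kora} by −0.4 × 15 = −6. Kora's best response falls — the actions are strategic substitutes.

-6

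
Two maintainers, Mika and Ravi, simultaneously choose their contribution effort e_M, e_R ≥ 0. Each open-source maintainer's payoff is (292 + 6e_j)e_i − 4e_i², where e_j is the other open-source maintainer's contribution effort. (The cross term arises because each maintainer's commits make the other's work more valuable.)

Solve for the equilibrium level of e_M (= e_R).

146

Mika's payoff is (292 + 6e_R)e_M − 4e_M².
∂π/∂e_M = 292 + 6e_R − 8e_M = 0, so e_M = 36.5 + 0.75e_R.
Setting e_M = e_R in the reaction function: e_M = 36.5 + 0.75e_M, so e_M = 36.5 / 0.25 = 146.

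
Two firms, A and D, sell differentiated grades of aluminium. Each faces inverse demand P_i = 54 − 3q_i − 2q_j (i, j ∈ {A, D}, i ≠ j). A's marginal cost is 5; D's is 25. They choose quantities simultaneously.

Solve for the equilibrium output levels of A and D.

Firm A's profit: π = q_A(54 − 3q_A − 2q_D) − 5q_A.
∂π/∂q_A = 49 − 6q_A − 2q_D = 0 ⇒ q_A = 49/6 − (1/3)q_D.
Similarly q_D = 29/6 − (1/3)q_A.
Substituting the second reaction function into the first: q_A = 49/6 − (1/3)(29/6 − (1/3)q_A), which gives (8/9)q_A = 59/9 ⇒ q_A = 7.375.
Then q_D = 29/6 − (1/3)·7.375 = 2.375.

7.375, 2.375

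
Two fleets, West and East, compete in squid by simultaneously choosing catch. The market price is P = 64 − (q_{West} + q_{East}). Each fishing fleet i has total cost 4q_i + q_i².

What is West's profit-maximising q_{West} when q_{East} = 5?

13.75

Fishing fleet West's profit: π = q_{West}(64 − (q_{West} + q_{East})) − 4q_{West} − q_{West}².
∂π/∂q_{West} = 60 − 4q_{West} − q_{East} = 0, so q_{West} = 15 − 0.25q_{East}.
At q_{East} = 5: q_{West} = 15 − 0.25·5 = 13.75.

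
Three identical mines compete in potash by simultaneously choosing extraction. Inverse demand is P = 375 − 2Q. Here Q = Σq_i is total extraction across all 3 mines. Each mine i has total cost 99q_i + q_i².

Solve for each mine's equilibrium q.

27.6

A representative mine's profit is π_i = q_i(375 − 2Q) − 99q_i − q_i², with Q = q_i + Σ_{j≠i} q_j.
First-order condition: 276 − 6q_i − 2Σ_{j≠i} q_j = 0.
With identical mines, set every q_j = q: then 276 − 6q − 4q = 0, i.e. q = 276/10 = 27.6.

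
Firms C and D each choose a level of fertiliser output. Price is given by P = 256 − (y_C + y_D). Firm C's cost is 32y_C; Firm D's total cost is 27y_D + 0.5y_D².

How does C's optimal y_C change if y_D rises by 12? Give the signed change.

Firm C's profit: π = y_C(256 − (y_C + y_D)) − 32y_C.
∂π/∂y_C = 224 − 2y_C − y_D = 0, so y_C = 112 − 0.5y_D.
The reaction-function slope is −0.5, so a 12-unit rise in y_D moves y_C by −0.5 × 12 = −6. C's best response falls — the actions are strategic substitutes.

-6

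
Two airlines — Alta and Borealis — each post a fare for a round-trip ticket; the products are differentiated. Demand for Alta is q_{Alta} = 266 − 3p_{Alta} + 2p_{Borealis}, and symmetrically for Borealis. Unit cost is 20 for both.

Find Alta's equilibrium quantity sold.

Alta's profit: π = (p_{Alta} − 20)(266 − 3p_{Alta} + 2p_{Borealis}).
∂π/∂p_{Alta} = 326 − 6p_{Alta} + 2p_{Borealis} = 0 ⇒ p_{Alta} = 163/3 + (1/3)p_{Borealis}.
Setting p_{Alta} = p_{Borealis} in the reaction function: p_{Alta} = 163/3 + (1/3)p_{Alta}, so p_{Alta} = (163/3) / (2/3) = 81.5.
q_{Alta} = 266 − 3·81.5 + 2·81.5 = 184.5.

184.5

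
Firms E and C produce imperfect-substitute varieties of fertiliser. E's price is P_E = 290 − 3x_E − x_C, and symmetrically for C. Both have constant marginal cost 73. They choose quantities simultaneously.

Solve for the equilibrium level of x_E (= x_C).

Firm E's profit: π = x_E(290 − 3x_E − x_C) − 73x_E.
∂π/∂x_E = 217 − 6x_E − x_C = 0 ⇒ x_E = 217/6 − (1/6)x_C.
The game is symmetric, so in equilibrium x_C = x_E: the reaction function gives (7/6)x_E = 217/6, hence x_E = 31.

31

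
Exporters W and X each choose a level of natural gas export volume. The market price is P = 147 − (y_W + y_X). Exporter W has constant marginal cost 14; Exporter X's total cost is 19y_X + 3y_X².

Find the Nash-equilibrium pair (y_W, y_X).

Exporter W's profit: π = y_W(147 − (y_W + y_X)) − 14y_W.
∂π/∂y_W = 133 − 2y_W − y_X = 0, so y_W = 66.5 − 0.5y_X.
For X: ∂π/∂y_X = 128 − 8y_X − y_W = 0 ⇒ y_X = 16 − 0.125y_W.
Solving the two reaction functions simultaneously: (1 − (−0.5)(−0.125))y_W = 66.5 − 0.5·16, so 0.9375y_W = 58.5 and y_W = 62.4.
Then y_X = 16 − 0.125·62.4 = 8.2.

62.4, 8.2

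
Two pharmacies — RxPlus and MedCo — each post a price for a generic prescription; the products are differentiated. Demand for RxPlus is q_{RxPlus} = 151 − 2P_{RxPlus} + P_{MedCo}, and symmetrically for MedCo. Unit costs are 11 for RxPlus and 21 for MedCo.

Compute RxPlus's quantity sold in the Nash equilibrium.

RxPlus's profit: π = (P_{RxPlus} − 11)(151 − 2P_{RxPlus} + P_{MedCo}).
∂π/∂P_{RxPlus} = 173 − 4P_{RxPlus} + P_{MedCo} = 0 ⇒ P_{RxPlus} = 43.25 + 0.25P_{MedCo}.
Similarly P_{MedCo} = 48.25 + 0.25P_{RxPlus}.
Substituting the second reaction function into the first: P_{RxPlus} = 43.25 + 0.25(48.25 + 0.25P_{RxPlus}), which gives 0.9375P_{RxPlus} = 55.3125 ⇒ P_{RxPlus} = 59.
Then P_{MedCo} = 48.25 + 0.25·59 = 63.
q_{RxPlus} = 151 − 2·59 + 63 = 96.

96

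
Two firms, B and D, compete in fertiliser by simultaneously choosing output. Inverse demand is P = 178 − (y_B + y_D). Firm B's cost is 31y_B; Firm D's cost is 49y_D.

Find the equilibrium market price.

86

Firm B's profit: π = y_B(178 − (y_B + y_D)) − 31y_B.
∂π/∂y_B = 147 − 2y_B − y_D = 0, so y_B = 73.5 − 0.5y_D.
By the same steps for D: y_D = 64.5 − 0.5y_B.
Solving the two reaction functions simultaneously: (1 − (−0.5)(−0.5))y_B = 73.5 − 0.5·64.5, so 0.75y_B = 41.25 and y_B = 55.
Then y_D = 64.5 − 0.5·55 = 37.
Equilibrium price: P = 178 − 92 = 86.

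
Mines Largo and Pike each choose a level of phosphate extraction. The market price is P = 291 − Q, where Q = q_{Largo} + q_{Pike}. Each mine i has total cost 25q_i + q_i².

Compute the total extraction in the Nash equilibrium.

Mine Largo's profit: π = q_{Largo}(291 − (q_{Largo} + q_{Pike})) − 25q_{Largo} − q_{Largo}².
∂π/∂q_{Largo} = 266 − 4q_{Largo} − q_{Pike} = 0, so q_{Largo} = 66.5 − 0.25q_{Pike}.
The game is symmetric, so in equilibrium q_{Pike} = q_{Largo}: the reaction function gives 1.25q_{Largo} = 66.5, hence q_{Largo} = 53.2.
Total extraction: 53.2 + 53.2 = 106.4.

106.4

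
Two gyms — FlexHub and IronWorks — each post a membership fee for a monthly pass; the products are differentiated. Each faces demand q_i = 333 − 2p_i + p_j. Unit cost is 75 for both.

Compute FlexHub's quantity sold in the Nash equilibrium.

FlexHub's profit: π = (p_{FlexHub} − 75)(333 − 2p_{FlexHub} + p_{IronWorks}).
∂π/∂p_{FlexHub} = 483 − 4p_{FlexHub} + p_{IronWorks} = 0 ⇒ p_{FlexHub} = 120.75 + 0.25p_{IronWorks}.
The game is symmetric, so in equilibrium p_{IronWorks} = p_{FlexHub}: the reaction function gives 0.75p_{FlexHub} = 120.75, hence p_{FlexHub} = 161.
q_{FlexHub} = 333 − 2·161 + 161 = 172.

172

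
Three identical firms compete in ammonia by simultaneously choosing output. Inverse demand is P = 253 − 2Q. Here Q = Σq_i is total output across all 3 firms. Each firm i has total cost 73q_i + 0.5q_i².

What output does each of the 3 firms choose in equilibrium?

A representative firm's profit is π_i = q_i(253 − 2Q) − 73q_i − 0.5q_i², with Q = q_i + Σ_{j≠i} q_j.
First-order condition: 180 − 5q_i − 2Σ_{j≠i} q_j = 0.
In a symmetric equilibrium every firm chooses the same q, so Σ_{j≠i} q_j = 2q. The condition becomes 180 − 9q = 0, giving q = 180/9 = 20.

20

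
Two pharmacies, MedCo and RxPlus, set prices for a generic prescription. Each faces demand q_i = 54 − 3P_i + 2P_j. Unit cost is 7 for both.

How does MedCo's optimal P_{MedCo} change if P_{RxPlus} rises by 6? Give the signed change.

MedCo's profit: π = (P_{MedCo} − 7)(54 − 3P_{MedCo} + 2P_{RxPlus}).
∂π/∂P_{MedCo} = 75 − 6P_{MedCo} + 2P_{RxPlus} = 0 ⇒ P_{MedCo} = 12.5 + (1/3)P_{RxPlus}.
The reaction-function slope is 1/3, so a 6-unit rise in P_{RxPlus} moves P_{MedCo} by 1/3 × 6 = 2. MedCo's best response rises — the actions are strategic complements.

2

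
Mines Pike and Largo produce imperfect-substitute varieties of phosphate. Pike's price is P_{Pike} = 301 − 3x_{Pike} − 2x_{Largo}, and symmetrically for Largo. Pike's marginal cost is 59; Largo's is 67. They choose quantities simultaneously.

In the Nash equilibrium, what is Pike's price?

Mine Pike's profit: π = x_{Pike}(301 − 3x_{Pike} − 2x_{Largo}) − 59x_{Pike}.
∂π/∂x_{Pike} = 242 − 6x_{Pike} − 2x_{Largo} = 0 ⇒ x_{Pike} = 121/3 − (1/3)x_{Largo}.
Similarly x_{Largo} = 39 − (1/3)x_{Pike}.
Solving the two reaction functions simultaneously: (1 − (−1/3)(−1/3))x_{Pike} = 121/3 − (1/3)·39, so (8/9)x_{Pike} = 82/3 and x_{Pike} = 30.75.
Then x_{Largo} = 39 − (1/3)·30.75 = 28.75.
P_{Pike} = 301 − 3·30.75 − 2·28.75 = 151.25.

151.25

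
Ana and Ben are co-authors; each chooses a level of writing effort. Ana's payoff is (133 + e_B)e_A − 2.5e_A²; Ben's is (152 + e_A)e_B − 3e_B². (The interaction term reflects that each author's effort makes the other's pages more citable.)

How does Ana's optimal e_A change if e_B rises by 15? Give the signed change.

3

Expanding Ana's payoff: 133e_A + e_Be_A − 2.5e_A².
∂π/∂e_A = 133 + e_B − 5e_A = 0, so e_A = 26.6 + 0.2e_B.
The reaction-function slope is 0.2, so a 15-unit rise in e_B moves e_A by 0.2 × 15 = 3. Ana's best response rises — the actions are strategic complements.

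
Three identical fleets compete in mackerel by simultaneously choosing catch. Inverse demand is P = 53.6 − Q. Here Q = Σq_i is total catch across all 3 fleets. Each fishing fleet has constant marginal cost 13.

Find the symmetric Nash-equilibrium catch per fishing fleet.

10.15

A representative fishing fleet's profit is π_i = q_i(53.6 − Q) − 13q_i, with Q = q_i + Σ_{j≠i} q_j.
First-order condition: 40.6 − 2q_i − Σ_{j≠i} q_j = 0.
In a symmetric equilibrium every fishing fleet chooses the same q, so Σ_{j≠i} q_j = 2q. The condition becomes 40.6 − 4q = 0, giving q = 40.6/4 = 10.15.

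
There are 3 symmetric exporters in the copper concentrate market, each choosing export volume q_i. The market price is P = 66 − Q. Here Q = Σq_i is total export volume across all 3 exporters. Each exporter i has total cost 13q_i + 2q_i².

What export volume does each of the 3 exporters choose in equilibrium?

6.625

A representative exporter's profit is π_i = q_i(66 − Q) − 13q_i − 2q_i², with Q = q_i + Σ_{j≠i} q_j.
First-order condition: 53 − 6q_i − Σ_{j≠i} q_j = 0.
Imposing symmetry (q_j = q for all j) turns Σ_{j≠i} q_j into 2q, so 53 = 8q and q = 6.625.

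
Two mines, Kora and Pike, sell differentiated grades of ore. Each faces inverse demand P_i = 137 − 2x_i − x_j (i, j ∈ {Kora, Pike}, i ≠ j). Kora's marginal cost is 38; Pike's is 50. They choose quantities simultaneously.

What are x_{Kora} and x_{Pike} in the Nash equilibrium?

Mine Kora's profit: π = x_{Kora}(137 − 2x_{Kora} − x_{Pike}) − 38x_{Kora}.
∂π/∂x_{Kora} = 99 − 4x_{Kora} − x_{Pike} = 0 ⇒ x_{Kora} = 24.75 − 0.25x_{Pike}.
Similarly x_{Pike} = 21.75 − 0.25x_{Kora}.
Plugging x_{Pike} into Kora's best response: x_{Kora} = 24.75 − 0.25(21.75 − 0.25x_{Kora}) ⇒ 0.9375x_{Kora} = 19.3125, so x_{Kora} = 20.6.
Then x_{Pike} = 21.75 − 0.25·20.6 = 16.6.

20.6, 16.6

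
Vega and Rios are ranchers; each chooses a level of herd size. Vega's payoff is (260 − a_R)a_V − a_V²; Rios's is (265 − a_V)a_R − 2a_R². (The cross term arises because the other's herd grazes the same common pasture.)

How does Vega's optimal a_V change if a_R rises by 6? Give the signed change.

-3

Expanding Vega's payoff: 260a_V − a_Ra_V − a_V².
∂π/∂a_V = 260 − a_R − 2a_V = 0, so a_V = 130 − 0.5a_R.
The reaction-function slope is −0.5, so a 6-unit rise in a_R moves a_V by −0.5 × 6 = −3. Vega's best response falls — the actions are strategic substitutes.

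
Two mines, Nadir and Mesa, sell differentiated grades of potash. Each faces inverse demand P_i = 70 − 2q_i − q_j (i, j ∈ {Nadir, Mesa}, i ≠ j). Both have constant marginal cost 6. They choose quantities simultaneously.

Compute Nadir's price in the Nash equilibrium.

31.6

Mine Nadir's profit: π = q_{Nadir}(70 − 2q_{Nadir} − q_{Mesa}) − 6q_{Nadir}.
∂π/∂q_{Nadir} = 64 − 4q_{Nadir} − q_{Mesa} = 0 ⇒ q_{Nadir} = 16 − 0.25q_{Mesa}.
Setting q_{Nadir} = q_{Mesa} in the reaction function: q_{Nadir} = 16 − 0.25q_{Nadir}, so q_{Nadir} = 16 / 1.25 = 12.8.
P_{Nadir} = 70 − 2·12.8 − 12.8 = 31.6.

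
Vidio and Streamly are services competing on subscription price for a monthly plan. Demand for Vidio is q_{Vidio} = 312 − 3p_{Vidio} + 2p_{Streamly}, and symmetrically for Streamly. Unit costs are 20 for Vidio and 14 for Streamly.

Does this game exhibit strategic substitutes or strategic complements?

strategic complements

Vidio's profit: π = (p_{Vidio} − 20)(312 − 3p_{Vidio} + 2p_{Streamly}).
∂π/∂p_{Vidio} = 372 − 6p_{Vidio} + 2p_{Streamly} = 0 ⇒ p_{Vidio} = 62 + (1/3)p_{Streamly}.
The best-response slope dp_{Vidio}/dp_{Streamly} = 1/3 > 0: the reaction function is upward-sloping, so the choices are strategic complements.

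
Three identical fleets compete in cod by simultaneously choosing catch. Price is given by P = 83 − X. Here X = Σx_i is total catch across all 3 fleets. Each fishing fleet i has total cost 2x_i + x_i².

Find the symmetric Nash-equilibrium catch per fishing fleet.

A representative fishing fleet's profit is π_i = x_i(83 − X) − 2x_i − x_i², with X = x_i + Σ_{j≠i} x_j.
First-order condition: 81 − 4x_i − Σ_{j≠i} x_j = 0.
Imposing symmetry (x_j = x for all j) turns Σ_{j≠i} x_j into 2x, so 81 = 6x and x = 13.5.

13.5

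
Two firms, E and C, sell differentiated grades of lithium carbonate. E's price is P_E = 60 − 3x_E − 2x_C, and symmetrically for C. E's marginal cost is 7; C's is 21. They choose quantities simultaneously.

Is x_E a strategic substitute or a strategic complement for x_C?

strategic substitutes

Firm E's profit: π = x_E(60 − 3x_E − 2x_C) − 7x_E.
∂π/∂x_E = 53 − 6x_E − 2x_C = 0 ⇒ x_E = 53/6 − (1/3)x_C.
The best-response slope dx_E/dx_C = −1/3 < 0: the reaction function is downward-sloping, so the choices are strategic substitutes.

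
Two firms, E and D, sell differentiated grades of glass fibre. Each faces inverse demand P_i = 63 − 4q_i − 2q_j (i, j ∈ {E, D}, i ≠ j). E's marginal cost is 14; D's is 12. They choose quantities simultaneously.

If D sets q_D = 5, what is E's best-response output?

4.875

Firm E's profit: π = q_E(63 − 4q_E − 2q_D) − 14q_E.
∂π/∂q_E = 49 − 8q_E − 2q_D = 0 ⇒ q_E = 6.125 − 0.25q_D.
At q_D = 5: q_E = 6.125 − 0.25·5 = 4.875.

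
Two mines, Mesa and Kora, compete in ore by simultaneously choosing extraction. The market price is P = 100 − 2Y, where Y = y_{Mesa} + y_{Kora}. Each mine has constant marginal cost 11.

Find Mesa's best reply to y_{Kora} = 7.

Mine Mesa's profit: π = y_{Mesa}(100 − 2(y_{Mesa} + y_{Kora})) − 11y_{Mesa}.
∂π/∂y_{Mesa} = 89 − 4y_{Mesa} − 2y_{Kora} = 0, so y_{Mesa} = 22.25 − 0.5y_{Kora}.
At y_{Kora} = 7: y_{Mesa} = 22.25 − 0.5·7 = 18.75.

18.75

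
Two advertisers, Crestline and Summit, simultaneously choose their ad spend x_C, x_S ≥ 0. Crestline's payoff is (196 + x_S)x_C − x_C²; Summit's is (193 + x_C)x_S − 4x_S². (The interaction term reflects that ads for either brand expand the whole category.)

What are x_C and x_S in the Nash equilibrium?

117.4, 38.8

Expanding Crestline's payoff: 196x_C + x_Sx_C − x_C².
∂π/∂x_C = 196 + x_S − 2x_C = 0, so x_C = 98 + 0.5x_S.
Likewise for Summit: x_S = 24.125 + 0.125x_C.
Plugging x_S into Crestline's best response: x_C = 98 + 0.5(24.125 + 0.125x_C) ⇒ 0.9375x_C = 110.0625, so x_C = 117.4.
Then x_S = 24.125 + 0.125·117.4 = 38.8.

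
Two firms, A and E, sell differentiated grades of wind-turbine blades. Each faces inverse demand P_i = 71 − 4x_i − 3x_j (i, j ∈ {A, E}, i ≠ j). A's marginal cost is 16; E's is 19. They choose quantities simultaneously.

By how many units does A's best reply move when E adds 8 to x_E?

-3

Firm A's profit: π = x_A(71 − 4x_A − 3x_E) − 16x_A.
∂π/∂x_A = 55 − 8x_A − 3x_E = 0 ⇒ x_A = 6.875 − 0.375x_E.
The reaction-function slope is −0.375, so an 8-unit rise in x_E moves x_A by −0.375 × 8 = −3. A's best response falls — the actions are strategic substitutes.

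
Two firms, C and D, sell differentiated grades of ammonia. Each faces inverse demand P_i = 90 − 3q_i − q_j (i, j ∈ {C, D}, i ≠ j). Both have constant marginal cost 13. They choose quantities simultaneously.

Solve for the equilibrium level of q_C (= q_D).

Firm C's profit: π = q_C(90 − 3q_C − q_D) − 13q_C.
∂π/∂q_C = 77 − 6q_C − q_D = 0 ⇒ q_C = 77/6 − (1/6)q_D.
By symmetry q_D = q_C; substituting into the reaction function, (7/6)q_C = 77/6 and q_C = 11.

11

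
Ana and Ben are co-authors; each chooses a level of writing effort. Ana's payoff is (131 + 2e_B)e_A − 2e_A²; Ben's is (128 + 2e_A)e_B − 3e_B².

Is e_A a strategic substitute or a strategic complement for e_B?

Expanding Ana's payoff: 131e_A + 2e_Be_A − 2e_A².
∂π/∂e_A = 131 + 2e_B − 4e_A = 0, so e_A = 32.75 + 0.5e_B.
The best-response slope de_A/de_B = 0.5 > 0: the reaction function is upward-sloping, so the choices are strategic complements.

strategic complements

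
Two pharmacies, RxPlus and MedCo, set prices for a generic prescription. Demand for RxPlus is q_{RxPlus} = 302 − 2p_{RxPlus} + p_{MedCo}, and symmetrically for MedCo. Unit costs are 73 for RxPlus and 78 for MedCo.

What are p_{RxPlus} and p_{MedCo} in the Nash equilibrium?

150, 152

RxPlus's profit: π = (p_{RxPlus} − 73)(302 − 2p_{RxPlus} + p_{MedCo}).
∂π/∂p_{RxPlus} = 448 − 4p_{RxPlus} + p_{MedCo} = 0 ⇒ p_{RxPlus} = 112 + 0.25p_{MedCo}.
Similarly p_{MedCo} = 114.5 + 0.25p_{RxPlus}.
Substituting the second reaction function into the first: p_{RxPlus} = 112 + 0.25(114.5 + 0.25p_{RxPlus}), which gives 0.9375p_{RxPlus} = 140.625 ⇒ p_{RxPlus} = 150.
Then p_{MedCo} = 114.5 + 0.25·150 = 152.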